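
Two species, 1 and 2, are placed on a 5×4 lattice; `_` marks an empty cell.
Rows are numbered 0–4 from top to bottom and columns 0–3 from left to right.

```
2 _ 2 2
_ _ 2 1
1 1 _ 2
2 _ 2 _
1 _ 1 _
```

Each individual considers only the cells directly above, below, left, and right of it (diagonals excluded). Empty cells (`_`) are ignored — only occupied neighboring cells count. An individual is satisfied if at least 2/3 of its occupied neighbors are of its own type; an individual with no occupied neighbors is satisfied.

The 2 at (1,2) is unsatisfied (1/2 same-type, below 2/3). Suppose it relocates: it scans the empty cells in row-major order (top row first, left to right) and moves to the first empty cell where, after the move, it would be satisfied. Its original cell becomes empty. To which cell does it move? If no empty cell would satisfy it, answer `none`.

(0,1)

Vacating (1,2). Empty cells in order:
  (0,1): 2/2 same-type → satisfied — stop here.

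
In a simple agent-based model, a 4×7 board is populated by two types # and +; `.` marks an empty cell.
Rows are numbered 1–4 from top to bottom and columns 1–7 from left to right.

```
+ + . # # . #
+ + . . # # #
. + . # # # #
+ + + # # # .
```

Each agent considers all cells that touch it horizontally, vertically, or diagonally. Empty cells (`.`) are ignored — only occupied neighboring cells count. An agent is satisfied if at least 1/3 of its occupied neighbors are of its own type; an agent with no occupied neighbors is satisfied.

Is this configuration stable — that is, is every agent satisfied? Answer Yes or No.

Yes

(1,1)+ 3/3 ✓
(1,2)+ 3/3 ✓
(1,4)# 2/2 ✓
(1,5)# 3/3 ✓
(1,7)# 2/2 ✓
(2,1)+ 4/4 ✓
(2,2)+ 4/4 ✓
(2,5)# 6/6 ✓
(2,6)# 7/7 ✓
(2,7)# 4/4 ✓
(3,2)+ 5/5 ✓
(3,4)# 4/5 ✓
(3,5)# 7/7 ✓
(3,6)# 7/7 ✓
(3,7)# 4/4 ✓
(4,1)+ 2/2 ✓
(4,2)+ 3/3 ✓
(4,3)+ 2/4 ✓
(4,4)# 3/4 ✓
(4,5)# 5/5 ✓
(4,6)# 4/4 ✓
All meet the threshold, so the configuration is stable.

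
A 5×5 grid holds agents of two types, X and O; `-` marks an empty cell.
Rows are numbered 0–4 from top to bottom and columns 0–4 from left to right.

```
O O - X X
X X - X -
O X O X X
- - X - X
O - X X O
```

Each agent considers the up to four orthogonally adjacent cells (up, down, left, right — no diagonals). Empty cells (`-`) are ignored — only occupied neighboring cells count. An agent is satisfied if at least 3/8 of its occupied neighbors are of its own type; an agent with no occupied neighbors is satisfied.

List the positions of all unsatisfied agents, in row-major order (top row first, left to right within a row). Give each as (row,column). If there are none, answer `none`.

(1,0), (2,0), (2,1), (2,2), (4,4)

(0,0)O 1/2 ok
(0,1)O 1/2 ok
(0,3)X 2/2 ok
(0,4)X 1/1 ok
(1,0)X 1/3 unhappy
(1,1)X 2/3 ok
(1,3)X 2/2 ok
(2,0)O 0/2 unhappy
(2,1)X 1/3 unhappy
(2,2)O 0/3 unhappy
(2,3)X 2/3 ok
(2,4)X 2/2 ok
(3,2)X 1/2 ok
(3,4)X 1/2 ok
(4,0)O 0/0 ok
(4,2)X 2/2 ok
(4,3)X 1/2 ok
(4,4)O 0/2 unhappy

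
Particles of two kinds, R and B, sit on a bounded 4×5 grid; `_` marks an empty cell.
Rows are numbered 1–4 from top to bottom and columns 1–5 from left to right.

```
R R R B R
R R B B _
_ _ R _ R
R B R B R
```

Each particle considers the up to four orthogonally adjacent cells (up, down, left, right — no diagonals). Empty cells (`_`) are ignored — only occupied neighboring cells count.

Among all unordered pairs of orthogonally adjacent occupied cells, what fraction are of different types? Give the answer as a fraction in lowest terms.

1/2

Scan each occupied cell's neighbors to the right and below so each pair is counted once.
From row 1: 3 unlike of 8 pairs (running 3/8).
From row 2: 2 unlike of 4 pairs (running 5/12).
From row 3: 0 unlike of 2 pairs (running 5/14).
From row 4: 4 unlike of 4 pairs (running 9/18).
Total adjacent occupied pairs: 18; unlike-type pairs: 9.
9/18 reduces to 1/2.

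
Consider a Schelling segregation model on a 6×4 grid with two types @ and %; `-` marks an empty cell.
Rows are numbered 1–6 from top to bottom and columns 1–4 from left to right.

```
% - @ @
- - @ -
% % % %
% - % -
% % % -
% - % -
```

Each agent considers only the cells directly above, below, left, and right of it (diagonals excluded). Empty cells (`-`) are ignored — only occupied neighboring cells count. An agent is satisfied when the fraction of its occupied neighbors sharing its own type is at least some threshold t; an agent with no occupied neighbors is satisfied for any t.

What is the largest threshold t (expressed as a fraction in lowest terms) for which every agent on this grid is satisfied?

Row 1: (1,1)% — no occupied neighbors · (1,3)@ 2/2 · (1,4)@ 1/1
Row 2: (2,3)@ 1/2
Row 3: (3,1)% 2/2 · (3,2)% 2/2 · (3,3)% 3/4 · (3,4)% 1/1
Row 4: (4,1)% 2/2 · (4,3)% 2/2
Row 5: (5,1)% 3/3 · (5,2)% 2/2 · (5,3)% 3/3
Row 6: (6,1)% 1/1 · (6,3)% 1/1
The smallest same-type fraction is 1/2 at (2,3), which reduces to 1/2. Any threshold above that leaves this agent unsatisfied.

1/2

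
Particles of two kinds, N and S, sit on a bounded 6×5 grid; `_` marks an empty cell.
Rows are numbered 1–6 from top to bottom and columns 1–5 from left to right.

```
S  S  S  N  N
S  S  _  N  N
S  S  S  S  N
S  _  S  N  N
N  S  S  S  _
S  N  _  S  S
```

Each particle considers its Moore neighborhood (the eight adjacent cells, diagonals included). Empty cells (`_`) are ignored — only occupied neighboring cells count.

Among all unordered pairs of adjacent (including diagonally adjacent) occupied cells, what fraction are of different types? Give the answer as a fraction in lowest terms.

Scan each occupied cell's neighbors to the right and below (and the two forward diagonals) so each pair is counted once.
Row 1: S(1,1)–S(1,2)= S(1,1)–S(2,1)= S(1,1)–S(2,2)= S(1,2)–S(1,3)= S(1,2)–S(2,2)= S(1,2)–S(2,1)= S(1,3)–N(1,4)≠ S(1,3)–N(2,4)≠ S(1,3)–S(2,2)= N(1,4)–N(1,5)= N(1,4)–N(2,4)= N(1,4)–N(2,5)= N(1,5)–N(2,5)= N(1,5)–N(2,4)=  → 2/14 unlike.
Row 2: S(2,1)–S(2,2)= S(2,1)–S(3,1)= S(2,1)–S(3,2)= S(2,2)–S(3,2)= S(2,2)–S(3,3)= S(2,2)–S(3,1)= N(2,4)–N(2,5)= N(2,4)–S(3,4)≠ N(2,4)–N(3,5)= N(2,4)–S(3,3)≠ N(2,5)–N(3,5)= N(2,5)–S(3,4)≠  → 3/12 unlike.
Row 3: S(3,1)–S(3,2)= S(3,1)–S(4,1)= S(3,2)–S(3,3)= S(3,2)–S(4,3)= S(3,2)–S(4,1)= S(3,3)–S(3,4)= S(3,3)–S(4,3)= S(3,3)–N(4,4)≠ S(3,4)–N(3,5)≠ S(3,4)–N(4,4)≠ S(3,4)–N(4,5)≠ S(3,4)–S(4,3)= N(3,5)–N(4,5)= N(3,5)–N(4,4)=  → 4/14 unlike.
Row 4: S(4,1)–N(5,1)≠ S(4,1)–S(5,2)= S(4,3)–N(4,4)≠ S(4,3)–S(5,3)= S(4,3)–S(5,4)= S(4,3)–S(5,2)= N(4,4)–N(4,5)= N(4,4)–S(5,4)≠ N(4,4)–S(5,3)≠ N(4,5)–S(5,4)≠  → 5/10 unlike.
Row 5: N(5,1)–S(5,2)≠ N(5,1)–S(6,1)≠ N(5,1)–N(6,2)= S(5,2)–S(5,3)= S(5,2)–N(6,2)≠ S(5,2)–S(6,1)= S(5,3)–S(5,4)= S(5,3)–S(6,4)= S(5,3)–N(6,2)≠ S(5,4)–S(6,4)= S(5,4)–S(6,5)=  → 4/11 unlike.
Row 6: S(6,1)–N(6,2)≠ S(6,4)–S(6,5)=  → 1/2 unlike.
Total adjacent occupied pairs: 63; unlike-type pairs: 19.
19/63 is already in lowest terms.

19/63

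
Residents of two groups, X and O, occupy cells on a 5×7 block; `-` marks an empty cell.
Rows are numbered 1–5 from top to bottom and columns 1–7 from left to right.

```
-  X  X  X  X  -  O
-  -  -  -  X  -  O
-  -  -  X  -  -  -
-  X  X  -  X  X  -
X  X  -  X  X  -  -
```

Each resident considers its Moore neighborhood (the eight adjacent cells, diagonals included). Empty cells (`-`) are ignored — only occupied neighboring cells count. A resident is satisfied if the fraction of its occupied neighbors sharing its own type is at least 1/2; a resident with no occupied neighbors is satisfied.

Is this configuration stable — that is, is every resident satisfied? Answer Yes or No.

(1,2)X 1/1 ✓
(1,3)X 2/2 ✓
(1,4)X 3/3 ✓
(1,5)X 2/2 ✓
(1,7)O 1/1 ✓
(2,5)X 3/3 ✓
(2,7)O 1/1 ✓
(3,4)X 3/3 ✓
(4,2)X 3/3 ✓
(4,3)X 4/4 ✓
(4,5)X 4/4 ✓
(4,6)X 2/2 ✓
(5,1)X 2/2 ✓
(5,2)X 3/3 ✓
(5,4)X 3/3 ✓
(5,5)X 3/3 ✓
All meet the threshold, so the configuration is stable.

Yes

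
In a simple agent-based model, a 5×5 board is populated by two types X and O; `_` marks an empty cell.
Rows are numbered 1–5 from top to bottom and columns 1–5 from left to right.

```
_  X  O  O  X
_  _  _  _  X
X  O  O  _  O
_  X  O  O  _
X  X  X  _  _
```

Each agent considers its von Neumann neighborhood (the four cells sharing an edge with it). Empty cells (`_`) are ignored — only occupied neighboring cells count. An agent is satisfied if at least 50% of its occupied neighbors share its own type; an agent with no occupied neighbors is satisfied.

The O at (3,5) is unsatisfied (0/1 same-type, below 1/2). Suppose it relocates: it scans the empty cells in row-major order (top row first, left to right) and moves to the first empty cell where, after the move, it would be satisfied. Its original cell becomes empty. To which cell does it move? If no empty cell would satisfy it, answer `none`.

Vacating (3,5). Empty cells in order:
  (1,1): 0/1 same-type → still unsatisfied.
  (2,1): 0/1 same-type → still unsatisfied.
  (2,2): 1/2 same-type → satisfied — stop here.

(2,2)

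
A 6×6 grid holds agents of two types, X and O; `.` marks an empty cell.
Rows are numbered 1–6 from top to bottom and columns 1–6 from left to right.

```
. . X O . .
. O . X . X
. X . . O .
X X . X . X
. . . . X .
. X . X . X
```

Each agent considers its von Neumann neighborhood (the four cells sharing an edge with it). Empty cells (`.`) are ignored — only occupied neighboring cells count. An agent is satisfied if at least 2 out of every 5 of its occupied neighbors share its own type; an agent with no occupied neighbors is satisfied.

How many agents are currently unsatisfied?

4

(1,3)X 0/1 unhappy
(1,4)O 0/2 unhappy
(2,2)O 0/1 unhappy
(2,4)X 0/1 unhappy
(2,6)X 0/0 ok
(3,2)X 1/2 ok
(3,5)O 0/0 ok
(4,1)X 1/1 ok
(4,2)X 2/2 ok
(4,4)X 0/0 ok
(4,6)X 0/0 ok
(5,5)X 0/0 ok
(6,2)X 0/0 ok
(6,4)X 0/0 ok
(6,6)X 0/0 ok
Unsatisfied: (1,3), (1,4), (2,2), (2,4) — 4 in total.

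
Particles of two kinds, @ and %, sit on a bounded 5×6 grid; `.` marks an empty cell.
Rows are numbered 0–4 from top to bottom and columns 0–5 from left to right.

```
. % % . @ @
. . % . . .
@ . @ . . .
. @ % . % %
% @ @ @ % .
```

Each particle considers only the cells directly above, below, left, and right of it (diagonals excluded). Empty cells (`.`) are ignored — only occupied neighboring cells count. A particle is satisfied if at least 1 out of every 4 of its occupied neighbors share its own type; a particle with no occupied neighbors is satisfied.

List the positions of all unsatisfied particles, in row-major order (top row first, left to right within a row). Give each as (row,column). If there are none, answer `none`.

(0,1)% 1/1 ✓
(0,2)% 2/2 ✓
(0,4)@ 1/1 ✓
(0,5)@ 1/1 ✓
(1,2)% 1/2 ✓
(2,0)@ 0/0 ✓
(2,2)@ 0/2 ✗
(3,1)@ 1/2 ✓
(3,2)% 0/3 ✗
(3,4)% 2/2 ✓
(3,5)% 1/1 ✓
(4,0)% 0/1 ✗
(4,1)@ 2/3 ✓
(4,2)@ 2/3 ✓
(4,3)@ 1/2 ✓
(4,4)% 1/2 ✓

(2,2), (3,2), (4,0)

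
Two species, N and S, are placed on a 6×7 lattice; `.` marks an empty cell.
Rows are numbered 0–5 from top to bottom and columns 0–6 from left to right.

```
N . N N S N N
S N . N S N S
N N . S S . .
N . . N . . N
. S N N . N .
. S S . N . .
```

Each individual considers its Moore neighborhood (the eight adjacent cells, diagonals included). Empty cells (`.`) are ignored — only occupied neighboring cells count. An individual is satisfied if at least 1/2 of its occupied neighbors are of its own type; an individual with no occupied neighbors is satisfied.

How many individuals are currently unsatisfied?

9

Row 0: (0,0)N 1/2 ok · (0,2)N 3/3 ok · (0,3)N 2/4 ok · (0,4)S 1/5 unhappy · (0,5)N 2/5 unhappy · (0,6)N 2/3 ok
Row 1: (1,0)S 0/4 unhappy · (1,1)N 4/5 ok · (1,3)N 2/6 unhappy · (1,4)S 3/7 unhappy · (1,5)N 2/6 unhappy · (1,6)S 0/3 unhappy
Row 2: (2,0)N 3/4 ok · (2,1)N 3/4 ok · (2,3)S 2/4 ok · (2,4)S 2/5 unhappy
Row 3: (3,0)N 2/3 ok · (3,3)N 2/4 ok · (3,6)N 1/1 ok
Row 4: (4,1)S 2/4 ok · (4,2)N 2/5 unhappy · (4,3)N 3/4 ok · (4,5)N 2/2 ok
Row 5: (5,1)S 2/3 ok · (5,2)S 2/4 ok · (5,4)N 2/2 ok
Unsatisfied: (0,4), (0,5), (1,0), (1,3), (1,4), (1,5), (1,6), (2,4), (4,2) — 9 in total.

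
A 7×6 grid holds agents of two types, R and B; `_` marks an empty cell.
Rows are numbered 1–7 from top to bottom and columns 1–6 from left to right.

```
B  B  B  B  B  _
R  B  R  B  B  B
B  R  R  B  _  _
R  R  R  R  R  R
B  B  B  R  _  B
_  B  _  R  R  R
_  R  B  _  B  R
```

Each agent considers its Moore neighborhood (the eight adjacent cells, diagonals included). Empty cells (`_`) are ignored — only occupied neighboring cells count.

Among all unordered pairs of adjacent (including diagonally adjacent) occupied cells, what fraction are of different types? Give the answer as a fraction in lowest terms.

41/89

Scan each occupied cell's neighbors to the right and below (and the two forward diagonals) so each pair is counted once.
Row 1: B(1,1)–B(1,2)= B(1,1)–R(2,1)≠ B(1,1)–B(2,2)= B(1,2)–B(1,3)= B(1,2)–B(2,2)= B(1,2)–R(2,3)≠ B(1,2)–R(2,1)≠ B(1,3)–B(1,4)= B(1,3)–R(2,3)≠ B(1,3)–B(2,4)= B(1,3)–B(2,2)= B(1,4)–B(1,5)= B(1,4)–B(2,4)= B(1,4)–B(2,5)= B(1,4)–R(2,3)≠ B(1,5)–B(2,5)= B(1,5)–B(2,6)= B(1,5)–B(2,4)=  → 5/18 unlike.
Row 2: R(2,1)–B(2,2)≠ R(2,1)–B(3,1)≠ R(2,1)–R(3,2)= B(2,2)–R(2,3)≠ B(2,2)–R(3,2)≠ B(2,2)–R(3,3)≠ B(2,2)–B(3,1)= R(2,3)–B(2,4)≠ R(2,3)–R(3,3)= R(2,3)–B(3,4)≠ R(2,3)–R(3,2)= B(2,4)–B(2,5)= B(2,4)–B(3,4)= B(2,4)–R(3,3)≠ B(2,5)–B(2,6)= B(2,5)–B(3,4)=  → 8/16 unlike.
Row 3: B(3,1)–R(3,2)≠ B(3,1)–R(4,1)≠ B(3,1)–R(4,2)≠ R(3,2)–R(3,3)= R(3,2)–R(4,2)= R(3,2)–R(4,3)= R(3,2)–R(4,1)= R(3,3)–B(3,4)≠ R(3,3)–R(4,3)= R(3,3)–R(4,4)= R(3,3)–R(4,2)= B(3,4)–R(4,4)≠ B(3,4)–R(4,5)≠ B(3,4)–R(4,3)≠  → 7/14 unlike.
Row 4: R(4,1)–R(4,2)= R(4,1)–B(5,1)≠ R(4,1)–B(5,2)≠ R(4,2)–R(4,3)= R(4,2)–B(5,2)≠ R(4,2)–B(5,3)≠ R(4,2)–B(5,1)≠ R(4,3)–R(4,4)= R(4,3)–B(5,3)≠ R(4,3)–R(5,4)= R(4,3)–B(5,2)≠ R(4,4)–R(4,5)= R(4,4)–R(5,4)= R(4,4)–B(5,3)≠ R(4,5)–R(4,6)= R(4,5)–B(5,6)≠ R(4,5)–R(5,4)= R(4,6)–B(5,6)≠  → 10/18 unlike.
Row 5: B(5,1)–B(5,2)= B(5,1)–B(6,2)= B(5,2)–B(5,3)= B(5,2)–B(6,2)= B(5,3)–R(5,4)≠ B(5,3)–R(6,4)≠ B(5,3)–B(6,2)= R(5,4)–R(6,4)= R(5,4)–R(6,5)= B(5,6)–R(6,6)≠ B(5,6)–R(6,5)≠  → 4/11 unlike.
Row 6: B(6,2)–R(7,2)≠ B(6,2)–B(7,3)= R(6,4)–R(6,5)= R(6,4)–B(7,5)≠ R(6,4)–B(7,3)≠ R(6,5)–R(6,6)= R(6,5)–B(7,5)≠ R(6,5)–R(7,6)= R(6,6)–R(7,6)= R(6,6)–B(7,5)≠  → 5/10 unlike.
Row 7: R(7,2)–B(7,3)≠ B(7,5)–R(7,6)≠  → 2/2 unlike.
Total adjacent occupied pairs: 89; unlike-type pairs: 41.
41/89 is already in lowest terms.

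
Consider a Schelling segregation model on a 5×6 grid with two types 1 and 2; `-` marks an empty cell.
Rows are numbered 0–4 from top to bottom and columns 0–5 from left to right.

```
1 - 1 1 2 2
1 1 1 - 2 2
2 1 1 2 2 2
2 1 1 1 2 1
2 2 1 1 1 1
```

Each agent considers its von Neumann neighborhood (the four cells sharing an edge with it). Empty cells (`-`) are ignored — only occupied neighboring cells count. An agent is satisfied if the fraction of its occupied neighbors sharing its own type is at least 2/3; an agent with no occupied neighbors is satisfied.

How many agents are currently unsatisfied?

8

(0,0)1 1/1 satisfied
(0,2)1 2/2 satisfied
(0,3)1 1/2 not
(0,4)2 2/3 satisfied
(0,5)2 2/2 satisfied
(1,0)1 2/3 satisfied
(1,1)1 3/3 satisfied
(1,2)1 3/3 satisfied
(1,4)2 3/3 satisfied
(1,5)2 3/3 satisfied
(2,0)2 1/3 not
(2,1)1 3/4 satisfied
(2,2)1 3/4 satisfied
(2,3)2 1/3 not
(2,4)2 4/4 satisfied
(2,5)2 2/3 satisfied
(3,0)2 2/3 satisfied
(3,1)1 2/4 not
(3,2)1 4/4 satisfied
(3,3)1 2/4 not
(3,4)2 1/4 not
(3,5)1 1/3 not
(4,0)2 2/2 satisfied
(4,1)2 1/3 not
(4,2)1 2/3 satisfied
(4,3)1 3/3 satisfied
(4,4)1 2/3 satisfied
(4,5)1 2/2 satisfied
Unsatisfied: (0,3), (2,0), (2,3), (3,1), (3,3), (3,4), (3,5), (4,1) — 8 in total.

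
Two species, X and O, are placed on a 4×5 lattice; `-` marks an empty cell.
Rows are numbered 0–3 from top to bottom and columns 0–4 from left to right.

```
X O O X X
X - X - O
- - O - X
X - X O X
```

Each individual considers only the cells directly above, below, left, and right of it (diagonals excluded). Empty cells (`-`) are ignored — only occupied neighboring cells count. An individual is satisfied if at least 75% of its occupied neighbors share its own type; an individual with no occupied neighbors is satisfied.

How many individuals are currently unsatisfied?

Row 0: (0,0)X 1/2 ✗ · (0,1)O 1/2 ✗ · (0,2)O 1/3 ✗ · (0,3)X 1/2 ✗ · (0,4)X 1/2 ✗
Row 1: (1,0)X 1/1 ✓ · (1,2)X 0/2 ✗ · (1,4)O 0/2 ✗
Row 2: (2,2)O 0/2 ✗ · (2,4)X 1/2 ✗
Row 3: (3,0)X 0/0 ✓ · (3,2)X 0/2 ✗ · (3,3)O 0/2 ✗ · (3,4)X 1/2 ✗
Unsatisfied: (0,0), (0,1), (0,2), (0,3), (0,4), (1,2), (1,4), (2,2), (2,4), (3,2), (3,3), (3,4) — 12 in total.

12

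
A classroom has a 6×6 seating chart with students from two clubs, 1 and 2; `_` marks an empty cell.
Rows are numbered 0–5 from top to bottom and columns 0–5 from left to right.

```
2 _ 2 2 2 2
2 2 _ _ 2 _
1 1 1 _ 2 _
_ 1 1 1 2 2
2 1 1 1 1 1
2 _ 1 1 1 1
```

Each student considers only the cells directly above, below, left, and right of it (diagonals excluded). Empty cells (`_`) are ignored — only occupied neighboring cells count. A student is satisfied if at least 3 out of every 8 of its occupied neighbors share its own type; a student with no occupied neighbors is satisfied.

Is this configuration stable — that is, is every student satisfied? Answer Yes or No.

Yes

(0,0)2 1/1 satisfied
(0,2)2 1/1 satisfied
(0,3)2 2/2 satisfied
(0,4)2 3/3 satisfied
(0,5)2 1/1 satisfied
(1,0)2 2/3 satisfied
(1,1)2 1/2 satisfied
(1,4)2 2/2 satisfied
(2,0)1 1/2 satisfied
(2,1)1 3/4 satisfied
(2,2)1 2/2 satisfied
(2,4)2 2/2 satisfied
(3,1)1 3/3 satisfied
(3,2)1 4/4 satisfied
(3,3)1 2/3 satisfied
(3,4)2 2/4 satisfied
(3,5)2 1/2 satisfied
(4,0)2 1/2 satisfied
(4,1)1 2/3 satisfied
(4,2)1 4/4 satisfied
(4,3)1 4/4 satisfied
(4,4)1 3/4 satisfied
(4,5)1 2/3 satisfied
(5,0)2 1/1 satisfied
(5,2)1 2/2 satisfied
(5,3)1 3/3 satisfied
(5,4)1 3/3 satisfied
(5,5)1 2/2 satisfied
All meet the threshold, so the configuration is stable.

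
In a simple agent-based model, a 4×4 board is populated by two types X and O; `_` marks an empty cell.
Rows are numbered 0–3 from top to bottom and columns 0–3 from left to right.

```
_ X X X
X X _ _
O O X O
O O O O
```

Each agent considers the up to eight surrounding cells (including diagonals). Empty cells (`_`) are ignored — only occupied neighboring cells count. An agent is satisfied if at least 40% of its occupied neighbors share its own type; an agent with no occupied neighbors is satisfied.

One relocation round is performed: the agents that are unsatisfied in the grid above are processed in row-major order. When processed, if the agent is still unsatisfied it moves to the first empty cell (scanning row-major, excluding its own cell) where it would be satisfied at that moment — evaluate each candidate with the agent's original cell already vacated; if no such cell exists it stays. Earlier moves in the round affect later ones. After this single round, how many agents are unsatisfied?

0

Initially unsatisfied (in order): (2,2).
  (2,2) → (0,0).
Resulting grid:
X X X X
X X _ _
O O _ O
O O O O
All satisfied now.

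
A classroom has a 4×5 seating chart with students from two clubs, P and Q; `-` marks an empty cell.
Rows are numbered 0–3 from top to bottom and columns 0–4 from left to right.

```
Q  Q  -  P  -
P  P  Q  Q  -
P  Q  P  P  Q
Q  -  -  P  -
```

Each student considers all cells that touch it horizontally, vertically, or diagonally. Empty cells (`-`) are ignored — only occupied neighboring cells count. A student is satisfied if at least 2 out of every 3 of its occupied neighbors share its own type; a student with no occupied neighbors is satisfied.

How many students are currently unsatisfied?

13

Row 0: (0,0)Q 1/3 not · (0,1)Q 2/4 not · (0,3)P 0/2 not
Row 1: (1,0)P 2/5 not · (1,1)P 3/7 not · (1,2)Q 3/7 not · (1,3)Q 2/5 not
Row 2: (2,0)P 2/4 not · (2,1)Q 2/6 not · (2,2)P 3/6 not · (2,3)P 2/5 not · (2,4)Q 1/3 not
Row 3: (3,0)Q 1/2 not · (3,3)P 2/3 satisfied
Unsatisfied: (0,0), (0,1), (0,3), (1,0), (1,1), (1,2), (1,3), (2,0), (2,1), (2,2), (2,3), (2,4), (3,0) — 13 in total.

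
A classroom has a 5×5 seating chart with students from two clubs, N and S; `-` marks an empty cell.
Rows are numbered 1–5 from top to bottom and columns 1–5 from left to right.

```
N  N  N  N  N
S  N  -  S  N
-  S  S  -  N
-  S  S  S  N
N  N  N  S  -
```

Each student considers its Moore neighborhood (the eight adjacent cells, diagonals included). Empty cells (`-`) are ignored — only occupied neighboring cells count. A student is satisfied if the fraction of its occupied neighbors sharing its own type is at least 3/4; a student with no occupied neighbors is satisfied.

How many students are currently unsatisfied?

Row 1: (1,1)N 2/3 not · (1,2)N 3/4 satisfied · (1,3)N 3/4 satisfied · (1,4)N 3/4 satisfied · (1,5)N 2/3 not
Row 2: (2,1)S 1/4 not · (2,2)N 3/6 not · (2,4)S 1/6 not · (2,5)N 3/4 satisfied
Row 3: (3,2)S 4/5 satisfied · (3,3)S 5/6 satisfied · (3,5)N 2/4 not
Row 4: (4,2)S 3/6 not · (4,3)S 5/7 not · (4,4)S 3/6 not · (4,5)N 1/3 not
Row 5: (5,1)N 1/2 not · (5,2)N 2/4 not · (5,3)N 1/5 not · (5,4)S 2/4 not
Unsatisfied: (1,1), (1,5), (2,1), (2,2), (2,4), (3,5), (4,2), (4,3), (4,4), (4,5), (5,1), (5,2), (5,3), (5,4) — 14 in total.

14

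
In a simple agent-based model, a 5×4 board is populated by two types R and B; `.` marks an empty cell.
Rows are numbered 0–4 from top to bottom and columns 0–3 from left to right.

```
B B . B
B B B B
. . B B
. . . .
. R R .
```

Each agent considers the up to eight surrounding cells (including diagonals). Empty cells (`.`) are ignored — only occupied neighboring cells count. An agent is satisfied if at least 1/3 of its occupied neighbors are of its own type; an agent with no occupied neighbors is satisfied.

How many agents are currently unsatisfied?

Row 0: (0,0)B 3/3 ✓ · (0,1)B 4/4 ✓ · (0,3)B 2/2 ✓
Row 1: (1,0)B 3/3 ✓ · (1,1)B 5/5 ✓ · (1,2)B 6/6 ✓ · (1,3)B 4/4 ✓
Row 2: (2,2)B 4/4 ✓ · (2,3)B 3/3 ✓
Row 4: (4,1)R 1/1 ✓ · (4,2)R 1/1 ✓
Every one meets the threshold.

0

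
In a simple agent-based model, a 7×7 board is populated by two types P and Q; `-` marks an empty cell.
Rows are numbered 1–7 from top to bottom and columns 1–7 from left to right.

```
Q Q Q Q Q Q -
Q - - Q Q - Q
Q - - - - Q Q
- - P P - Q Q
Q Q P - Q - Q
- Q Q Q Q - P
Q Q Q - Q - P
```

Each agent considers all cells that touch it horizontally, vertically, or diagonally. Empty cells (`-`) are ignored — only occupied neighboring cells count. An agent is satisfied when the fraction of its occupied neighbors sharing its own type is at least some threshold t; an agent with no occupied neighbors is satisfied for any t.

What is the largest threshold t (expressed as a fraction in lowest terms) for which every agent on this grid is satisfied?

Row 1: (1,1)Q 2/2 · (1,2)Q 3/3 · (1,3)Q 3/3 · (1,4)Q 4/4 · (1,5)Q 4/4 · (1,6)Q 3/3
Row 2: (2,1)Q 3/3 · (2,4)Q 4/4 · (2,5)Q 5/5 · (2,7)Q 3/3
Row 3: (3,1)Q 1/1 · (3,6)Q 5/5 · (3,7)Q 4/4
Row 4: (4,3)P 2/3 · (4,4)P 2/3 · (4,6)Q 5/5 · (4,7)Q 4/4
Row 5: (5,1)Q 2/2 · (5,2)Q 3/5 · (5,3)P 2/6 · (5,5)Q 3/4 · (5,7)Q 2/3
Row 6: (6,2)Q 6/7 · (6,3)Q 5/6 · (6,4)Q 5/6 · (6,5)Q 3/3 · (6,7)P 1/2
Row 7: (7,1)Q 2/2 · (7,2)Q 4/4 · (7,3)Q 4/4 · (7,5)Q 2/2 · (7,7)P 1/1
The smallest same-type fraction is 2/6 at (5,3), which reduces to 1/3. Any threshold above that leaves this agent unsatisfied.

1/3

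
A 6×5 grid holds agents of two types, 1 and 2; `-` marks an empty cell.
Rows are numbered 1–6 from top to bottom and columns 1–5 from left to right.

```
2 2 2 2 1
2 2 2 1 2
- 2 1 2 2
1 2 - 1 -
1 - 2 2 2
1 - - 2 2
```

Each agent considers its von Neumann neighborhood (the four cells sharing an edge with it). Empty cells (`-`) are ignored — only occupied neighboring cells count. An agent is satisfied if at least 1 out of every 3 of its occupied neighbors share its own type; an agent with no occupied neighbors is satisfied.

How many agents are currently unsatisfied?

(1,1)2 2/2 satisfied
(1,2)2 3/3 satisfied
(1,3)2 3/3 satisfied
(1,4)2 1/3 satisfied
(1,5)1 0/2 not
(2,1)2 2/2 satisfied
(2,2)2 4/4 satisfied
(2,3)2 2/4 satisfied
(2,4)1 0/4 not
(2,5)2 1/3 satisfied
(3,2)2 2/3 satisfied
(3,3)1 0/3 not
(3,4)2 1/4 not
(3,5)2 2/2 satisfied
(4,1)1 1/2 satisfied
(4,2)2 1/2 satisfied
(4,4)1 0/2 not
(5,1)1 2/2 satisfied
(5,3)2 1/1 satisfied
(5,4)2 3/4 satisfied
(5,5)2 2/2 satisfied
(6,1)1 1/1 satisfied
(6,4)2 2/2 satisfied
(6,5)2 2/2 satisfied
Unsatisfied: (1,5), (2,4), (3,3), (3,4), (4,4) — 5 in total.

5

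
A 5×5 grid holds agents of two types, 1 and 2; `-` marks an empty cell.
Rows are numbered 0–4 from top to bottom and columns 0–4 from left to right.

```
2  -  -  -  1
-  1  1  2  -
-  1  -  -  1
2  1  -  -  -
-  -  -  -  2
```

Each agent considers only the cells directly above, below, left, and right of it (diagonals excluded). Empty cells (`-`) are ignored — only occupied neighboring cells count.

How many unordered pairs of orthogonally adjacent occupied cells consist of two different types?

Scan each occupied cell's neighbors to the right and below so each pair is counted once.
Row 1: 1(1,1)–1(1,2)= 1(1,1)–1(2,1)= 1(1,2)–2(1,3)≠  → 1/3 unlike.
Row 2: 1(2,1)–1(3,1)=  → 0/1 unlike.
Row 3: 2(3,0)–1(3,1)≠  → 1/1 unlike.
Total adjacent occupied pairs: 5; unlike-type pairs: 2.

2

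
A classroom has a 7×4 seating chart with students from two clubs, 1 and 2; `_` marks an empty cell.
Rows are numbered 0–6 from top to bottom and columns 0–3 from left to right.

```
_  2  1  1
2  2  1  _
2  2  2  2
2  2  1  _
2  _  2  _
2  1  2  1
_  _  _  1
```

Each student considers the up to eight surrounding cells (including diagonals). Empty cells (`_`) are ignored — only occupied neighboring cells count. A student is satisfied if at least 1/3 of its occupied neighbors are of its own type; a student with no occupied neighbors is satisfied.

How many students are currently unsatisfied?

Row 0: (0,1)2 2/4 ok · (0,2)1 2/4 ok · (0,3)1 2/2 ok
Row 1: (1,0)2 4/4 ok · (1,1)2 5/7 ok · (1,2)1 2/7 unhappy
Row 2: (2,0)2 5/5 ok · (2,1)2 6/8 ok · (2,2)2 4/6 ok · (2,3)2 1/3 ok
Row 3: (3,0)2 4/4 ok · (3,1)2 6/7 ok · (3,2)1 0/5 unhappy
Row 4: (4,0)2 3/4 ok · (4,2)2 2/5 ok
Row 5: (5,0)2 1/2 ok · (5,1)1 0/4 unhappy · (5,2)2 1/4 unhappy · (5,3)1 1/3 ok
Row 6: (6,3)1 1/2 ok
Unsatisfied: (1,2), (3,2), (5,1), (5,2) — 4 in total.

4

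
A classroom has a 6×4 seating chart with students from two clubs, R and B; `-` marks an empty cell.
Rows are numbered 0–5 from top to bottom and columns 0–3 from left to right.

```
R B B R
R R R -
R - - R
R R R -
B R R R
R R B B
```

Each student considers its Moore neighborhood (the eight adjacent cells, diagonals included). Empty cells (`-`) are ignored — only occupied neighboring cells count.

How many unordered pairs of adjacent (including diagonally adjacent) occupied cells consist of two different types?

18

Scan each occupied cell's neighbors to the right and below (and the two forward diagonals) so each pair is counted once.
Row 0: R(0,0)–B(0,1)≠ R(0,0)–R(1,0)= R(0,0)–R(1,1)= B(0,1)–B(0,2)= B(0,1)–R(1,1)≠ B(0,1)–R(1,2)≠ B(0,1)–R(1,0)≠ B(0,2)–R(0,3)≠ B(0,2)–R(1,2)≠ B(0,2)–R(1,1)≠ R(0,3)–R(1,2)=  → 7/11 unlike.
Row 1: R(1,0)–R(1,1)= R(1,0)–R(2,0)= R(1,1)–R(1,2)= R(1,1)–R(2,0)= R(1,2)–R(2,3)=  → 0/5 unlike.
Row 2: R(2,0)–R(3,0)= R(2,0)–R(3,1)= R(2,3)–R(3,2)=  → 0/3 unlike.
Row 3: R(3,0)–R(3,1)= R(3,0)–B(4,0)≠ R(3,0)–R(4,1)= R(3,1)–R(3,2)= R(3,1)–R(4,1)= R(3,1)–R(4,2)= R(3,1)–B(4,0)≠ R(3,2)–R(4,2)= R(3,2)–R(4,3)= R(3,2)–R(4,1)=  → 2/10 unlike.
Row 4: B(4,0)–R(4,1)≠ B(4,0)–R(5,0)≠ B(4,0)–R(5,1)≠ R(4,1)–R(4,2)= R(4,1)–R(5,1)= R(4,1)–B(5,2)≠ R(4,1)–R(5,0)= R(4,2)–R(4,3)= R(4,2)–B(5,2)≠ R(4,2)–B(5,3)≠ R(4,2)–R(5,1)= R(4,3)–B(5,3)≠ R(4,3)–B(5,2)≠  → 8/13 unlike.
Row 5: R(5,0)–R(5,1)= R(5,1)–B(5,2)≠ B(5,2)–B(5,3)=  → 1/3 unlike.
Total adjacent occupied pairs: 45; unlike-type pairs: 18.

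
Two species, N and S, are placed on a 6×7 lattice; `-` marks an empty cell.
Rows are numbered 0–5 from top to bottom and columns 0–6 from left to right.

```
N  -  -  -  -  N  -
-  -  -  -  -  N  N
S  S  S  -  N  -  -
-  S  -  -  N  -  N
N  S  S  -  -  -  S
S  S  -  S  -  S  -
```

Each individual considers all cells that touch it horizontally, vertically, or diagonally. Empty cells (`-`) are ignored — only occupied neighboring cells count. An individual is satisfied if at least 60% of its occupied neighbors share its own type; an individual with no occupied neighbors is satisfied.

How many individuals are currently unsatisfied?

Row 0: (0,0)N 0/0 ok · (0,5)N 2/2 ok
Row 1: (1,5)N 3/3 ok · (1,6)N 2/2 ok
Row 2: (2,0)S 2/2 ok · (2,1)S 3/3 ok · (2,2)S 2/2 ok · (2,4)N 2/2 ok
Row 3: (3,1)S 5/6 ok · (3,4)N 1/1 ok · (3,6)N 0/1 unhappy
Row 4: (4,0)N 0/4 unhappy · (4,1)S 4/5 ok · (4,2)S 4/4 ok · (4,6)S 1/2 unhappy
Row 5: (5,0)S 2/3 ok · (5,1)S 3/4 ok · (5,3)S 1/1 ok · (5,5)S 1/1 ok
Unsatisfied: (3,6), (4,0), (4,6) — 3 in total.

3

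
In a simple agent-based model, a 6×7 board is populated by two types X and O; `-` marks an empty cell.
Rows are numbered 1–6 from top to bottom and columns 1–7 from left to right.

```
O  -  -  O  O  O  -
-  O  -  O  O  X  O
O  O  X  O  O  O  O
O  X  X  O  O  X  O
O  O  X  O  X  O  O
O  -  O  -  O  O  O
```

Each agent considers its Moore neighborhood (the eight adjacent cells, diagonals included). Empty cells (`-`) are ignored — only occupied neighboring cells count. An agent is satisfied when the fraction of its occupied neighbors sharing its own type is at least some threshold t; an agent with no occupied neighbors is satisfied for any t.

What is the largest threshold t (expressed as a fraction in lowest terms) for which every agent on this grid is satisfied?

0/1

(1,1)O 1/1
(1,4)O 3/3
(1,5)O 4/5
(1,6)O 3/4
(2,2)O 3/4
(2,4)O 5/6
(2,5)O 7/8
(2,6)X 0/7
(2,7)O 3/4
(3,1)O 3/4
(3,2)O 3/6
(3,3)X 2/7
(3,4)O 5/7
(3,5)O 6/8
(3,6)O 6/8
(3,7)O 3/5
(4,1)O 4/5
(4,2)X 3/8
(4,3)X 3/8
(4,4)O 4/8
(4,5)O 6/8
(4,6)X 1/8
(4,7)O 4/5
(5,1)O 3/4
(5,2)O 4/7
(5,3)X 2/6
(5,4)O 4/7
(5,5)X 1/7
(5,6)O 6/8
(5,7)O 4/5
(6,1)O 2/2
(6,3)O 2/3
(6,5)O 3/4
(6,6)O 4/5
(6,7)O 3/3
The smallest same-type fraction is 0/7 at (2,6), which reduces to 0/1. Any threshold above that leaves this agent unsatisfied.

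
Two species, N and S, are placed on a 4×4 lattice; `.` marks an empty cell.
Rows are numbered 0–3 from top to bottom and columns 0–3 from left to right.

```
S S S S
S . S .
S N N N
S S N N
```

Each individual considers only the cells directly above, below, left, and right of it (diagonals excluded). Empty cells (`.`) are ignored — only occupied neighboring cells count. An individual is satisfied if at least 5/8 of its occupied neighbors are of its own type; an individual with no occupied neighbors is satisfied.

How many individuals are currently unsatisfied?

Row 0: (0,0)S 2/2 ✓ · (0,1)S 2/2 ✓ · (0,2)S 3/3 ✓ · (0,3)S 1/1 ✓
Row 1: (1,0)S 2/2 ✓ · (1,2)S 1/2 ✗
Row 2: (2,0)S 2/3 ✓ · (2,1)N 1/3 ✗ · (2,2)N 3/4 ✓ · (2,3)N 2/2 ✓
Row 3: (3,0)S 2/2 ✓ · (3,1)S 1/3 ✗ · (3,2)N 2/3 ✓ · (3,3)N 2/2 ✓
Unsatisfied: (1,2), (2,1), (3,1) — 3 in total.

3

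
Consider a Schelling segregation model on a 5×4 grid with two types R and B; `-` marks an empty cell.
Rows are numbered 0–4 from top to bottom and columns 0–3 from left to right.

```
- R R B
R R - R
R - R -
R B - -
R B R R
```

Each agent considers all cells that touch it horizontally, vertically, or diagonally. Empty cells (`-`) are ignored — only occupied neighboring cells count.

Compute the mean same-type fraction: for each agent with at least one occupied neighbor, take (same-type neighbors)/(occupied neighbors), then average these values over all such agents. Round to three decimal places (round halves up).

0.601

Row 0: (0,1)R 3/3 · (0,2)R 3/4 · (0,3)B 0/2
Row 1: (1,0)R 3/3 · (1,1)R 5/5 · (1,3)R 2/3
Row 2: (2,0)R 3/4 · (2,2)R 2/3
Row 3: (3,0)R 2/4 · (3,1)B 1/6
Row 4: (4,0)R 1/3 · (4,1)B 1/4 · (4,2)R 1/3 · (4,3)R 1/1
Sum over 14 agents: 3/3 + 3/4 + 0/2 + 3/3 + 5/5 + 2/3 + 3/4 + 2/3 + 2/4 + 1/6 + 1/3 + 1/4 + 1/3 + 1/1 = 101/12; mean = 101/12 ÷ 14 = 101/168 = 0.601190… → 0.601.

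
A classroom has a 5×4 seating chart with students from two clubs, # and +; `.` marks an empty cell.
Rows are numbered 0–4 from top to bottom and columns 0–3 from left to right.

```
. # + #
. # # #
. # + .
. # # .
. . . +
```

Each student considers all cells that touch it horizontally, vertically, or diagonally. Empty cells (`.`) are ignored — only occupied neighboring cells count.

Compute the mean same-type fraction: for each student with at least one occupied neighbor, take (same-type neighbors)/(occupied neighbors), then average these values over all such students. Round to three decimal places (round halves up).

0.465

(0,1)# 2/3
(0,2)+ 0/5
(0,3)# 2/3
(1,1)# 3/5
(1,2)# 5/7
(1,3)# 2/4
(2,1)# 4/5
(2,2)+ 0/6
(3,1)# 2/3
(3,2)# 2/4
(4,3)+ 0/1
Sum over 11 students: 2/3 + 0/5 + 2/3 + 3/5 + 5/7 + 2/4 + 4/5 + 0/6 + 2/3 + 2/4 + 0/1 = 179/35; mean = 179/35 ÷ 11 = 179/385 = 0.464935… → 0.465.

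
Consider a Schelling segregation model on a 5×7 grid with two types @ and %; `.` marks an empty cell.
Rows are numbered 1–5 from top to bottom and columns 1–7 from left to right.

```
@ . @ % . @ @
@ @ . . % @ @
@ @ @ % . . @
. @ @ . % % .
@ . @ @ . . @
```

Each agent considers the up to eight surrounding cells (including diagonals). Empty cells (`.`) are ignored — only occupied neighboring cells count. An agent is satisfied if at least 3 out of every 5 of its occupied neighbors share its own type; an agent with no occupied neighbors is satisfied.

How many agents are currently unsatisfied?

Row 1: (1,1)@ 2/2 ok · (1,3)@ 1/2 unhappy · (1,4)% 1/2 unhappy · (1,6)@ 3/4 ok · (1,7)@ 3/3 ok
Row 2: (2,1)@ 4/4 ok · (2,2)@ 6/6 ok · (2,5)% 2/4 unhappy · (2,6)@ 4/5 ok · (2,7)@ 4/4 ok
Row 3: (3,1)@ 4/4 ok · (3,2)@ 6/6 ok · (3,3)@ 4/5 ok · (3,4)% 2/4 unhappy · (3,7)@ 2/3 ok
Row 4: (4,2)@ 6/6 ok · (4,3)@ 5/6 ok · (4,5)% 2/3 ok · (4,6)% 1/3 unhappy
Row 5: (5,1)@ 1/1 ok · (5,3)@ 3/3 ok · (5,4)@ 2/3 ok · (5,7)@ 0/1 unhappy
Unsatisfied: (1,3), (1,4), (2,5), (3,4), (4,6), (5,7) — 6 in total.

6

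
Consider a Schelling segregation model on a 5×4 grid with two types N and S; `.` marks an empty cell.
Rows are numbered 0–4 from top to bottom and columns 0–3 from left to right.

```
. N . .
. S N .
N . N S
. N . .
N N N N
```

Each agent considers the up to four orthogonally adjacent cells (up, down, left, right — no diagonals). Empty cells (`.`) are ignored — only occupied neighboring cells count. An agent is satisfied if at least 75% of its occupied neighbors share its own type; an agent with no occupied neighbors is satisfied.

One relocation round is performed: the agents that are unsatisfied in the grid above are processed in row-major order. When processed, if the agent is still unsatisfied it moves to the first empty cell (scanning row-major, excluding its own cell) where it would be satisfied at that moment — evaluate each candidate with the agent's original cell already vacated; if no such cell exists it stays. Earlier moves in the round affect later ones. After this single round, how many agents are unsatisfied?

Initially unsatisfied (in order): (0,1), (1,1), (1,2), (2,2), (2,3).
  (0,1) → (0,0).
  (1,1) → (0,3).
  (1,2): now satisfied by earlier moves; stays.
  (2,2) → (0,1).
  (2,3): now satisfied by earlier moves; stays.
Resulting grid:
N N . S
. . N .
N . . S
. N . .
N N N N
All satisfied now.

0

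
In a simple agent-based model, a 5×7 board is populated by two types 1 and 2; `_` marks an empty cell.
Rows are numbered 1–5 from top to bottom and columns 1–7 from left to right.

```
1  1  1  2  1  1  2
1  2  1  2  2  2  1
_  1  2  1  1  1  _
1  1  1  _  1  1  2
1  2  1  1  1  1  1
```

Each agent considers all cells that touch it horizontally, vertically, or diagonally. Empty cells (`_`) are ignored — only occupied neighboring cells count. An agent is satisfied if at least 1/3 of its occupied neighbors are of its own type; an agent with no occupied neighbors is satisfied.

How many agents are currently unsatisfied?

(1,1)1 2/3 ✓
(1,2)1 4/5 ✓
(1,3)1 2/5 ✓
(1,4)2 2/5 ✓
(1,5)1 1/5 ✗
(1,6)1 2/5 ✓
(1,7)2 1/3 ✓
(2,1)1 3/4 ✓
(2,2)2 1/7 ✗
(2,3)1 4/8 ✓
(2,4)2 3/8 ✓
(2,5)2 3/8 ✓
(2,6)2 2/7 ✗
(2,7)1 2/4 ✓
(3,2)1 5/7 ✓
(3,3)2 2/7 ✗
(3,4)1 4/7 ✓
(3,5)1 4/7 ✓
(3,6)1 4/7 ✓
(4,1)1 3/4 ✓
(4,2)1 5/7 ✓
(4,3)1 5/7 ✓
(4,5)1 7/7 ✓
(4,6)1 6/7 ✓
(4,7)2 0/4 ✗
(5,1)1 2/3 ✓
(5,2)2 0/5 ✗
(5,3)1 3/4 ✓
(5,4)1 4/4 ✓
(5,5)1 4/4 ✓
(5,6)1 4/5 ✓
(5,7)1 2/3 ✓
Unsatisfied: (1,5), (2,2), (2,6), (3,3), (4,7), (5,2) — 6 in total.

6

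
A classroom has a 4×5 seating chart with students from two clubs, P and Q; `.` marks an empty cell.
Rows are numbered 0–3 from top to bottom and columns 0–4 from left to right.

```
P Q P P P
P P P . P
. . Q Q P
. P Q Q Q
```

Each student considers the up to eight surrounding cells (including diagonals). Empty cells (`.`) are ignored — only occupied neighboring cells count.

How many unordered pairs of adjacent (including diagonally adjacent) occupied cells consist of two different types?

14

Scan each occupied cell's neighbors to the right and below (and the two forward diagonals) so each pair is counted once.
From row 0: 5 unlike of 14 pairs (running 5/14).
From row 1: 4 unlike of 7 pairs (running 9/21).
From row 2: 4 unlike of 10 pairs (running 13/31).
From row 3: 1 unlike of 3 pairs (running 14/34).
Total adjacent occupied pairs: 34; unlike-type pairs: 14.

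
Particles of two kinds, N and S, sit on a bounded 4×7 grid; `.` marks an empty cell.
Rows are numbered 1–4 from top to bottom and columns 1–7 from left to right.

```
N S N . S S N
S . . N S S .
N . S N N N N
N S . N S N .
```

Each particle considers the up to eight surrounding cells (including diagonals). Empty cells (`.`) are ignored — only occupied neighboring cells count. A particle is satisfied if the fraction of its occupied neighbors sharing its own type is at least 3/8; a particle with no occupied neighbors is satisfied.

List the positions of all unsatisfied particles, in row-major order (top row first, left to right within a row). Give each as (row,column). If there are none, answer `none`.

(1,1), (1,2), (1,7), (2,1), (3,1), (3,3), (4,2), (4,5)

Row 1: (1,1)N 0/2 not · (1,2)S 1/3 not · (1,3)N 1/2 satisfied · (1,5)S 3/4 satisfied · (1,6)S 3/4 satisfied · (1,7)N 0/2 not
Row 2: (2,1)S 1/3 not · (2,4)N 3/6 satisfied · (2,5)S 3/7 satisfied · (2,6)S 3/7 satisfied
Row 3: (3,1)N 1/3 not · (3,3)S 1/4 not · (3,4)N 3/6 satisfied · (3,5)N 5/8 satisfied · (3,6)N 3/6 satisfied · (3,7)N 2/3 satisfied
Row 4: (4,1)N 1/2 satisfied · (4,2)S 1/3 not · (4,4)N 2/4 satisfied · (4,5)S 0/5 not · (4,6)N 3/4 satisfied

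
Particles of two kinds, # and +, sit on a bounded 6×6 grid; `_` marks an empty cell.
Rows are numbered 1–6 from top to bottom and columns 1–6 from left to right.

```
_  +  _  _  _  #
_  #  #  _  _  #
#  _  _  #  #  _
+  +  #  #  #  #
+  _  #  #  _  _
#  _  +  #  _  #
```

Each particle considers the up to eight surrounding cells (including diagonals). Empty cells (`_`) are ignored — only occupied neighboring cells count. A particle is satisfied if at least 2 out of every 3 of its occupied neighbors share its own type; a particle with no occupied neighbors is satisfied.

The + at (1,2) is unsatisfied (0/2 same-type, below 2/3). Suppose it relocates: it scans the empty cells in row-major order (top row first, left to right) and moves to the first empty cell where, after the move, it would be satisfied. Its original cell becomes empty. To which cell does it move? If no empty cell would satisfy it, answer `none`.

Vacating (1,2). Empty cells in order:
  (1,1): 0/1 same-type → still unsatisfied.
  (1,3): 0/2 same-type → still unsatisfied.
  (1,4): 0/1 same-type → still unsatisfied.
  (1,5): 0/2 same-type → still unsatisfied.
  (2,1): 0/2 same-type → still unsatisfied.
  (2,4): 0/3 same-type → still unsatisfied.
  (2,5): 0/4 same-type → still unsatisfied.
  (3,2): 2/6 same-type → still unsatisfied.
  (3,3): 1/6 same-type → still unsatisfied.
  (3,6): 0/4 same-type → still unsatisfied.
  (5,2): 4/7 same-type → still unsatisfied.
  (5,5): 0/6 same-type → still unsatisfied.
  (5,6): 0/3 same-type → still unsatisfied.
  (6,2): 2/4 same-type → still unsatisfied.
  (6,5): 0/3 same-type → still unsatisfied.

none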